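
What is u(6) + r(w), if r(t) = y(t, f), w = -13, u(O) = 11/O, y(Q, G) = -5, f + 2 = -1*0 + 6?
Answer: -19/6 ≈ -3.1667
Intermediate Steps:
f = 4 (f = -2 + (-1*0 + 6) = -2 + (0 + 6) = -2 + 6 = 4)
r(t) = -5
u(6) + r(w) = 11/6 - 5 = -19/6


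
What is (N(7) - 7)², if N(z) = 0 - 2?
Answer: 81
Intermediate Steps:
N(z) = -2
(N(7) - 7)² = (-2 - 7)² = (-9)² = 81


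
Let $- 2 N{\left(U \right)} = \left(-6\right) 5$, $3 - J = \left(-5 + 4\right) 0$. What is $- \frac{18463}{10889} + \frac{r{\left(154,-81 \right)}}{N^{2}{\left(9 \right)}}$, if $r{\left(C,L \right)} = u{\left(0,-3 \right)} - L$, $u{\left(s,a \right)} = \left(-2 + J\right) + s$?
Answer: $- \frac{3261277}{2450025} \approx -1.3311$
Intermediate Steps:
$J = 3$ ($J = 3 - \left(-5 + 4\right) 0 = 3 - \left(-1\right) 0 = 3 - 0 = 3 + 0 = 3$)
$u{\left(s,a \right)} = 1 + s$ ($u{\left(s,a \right)} = \left(-2 + 3\right) + s = 1 + s$)
$N{\left(U \right)} = 15$ ($N{\left(U \right)} = - \frac{\left(-6\right) 5}{2} = \left(- \frac{1}{2}\right) \left(-30\right) = 15$)
$r{\left(C,L \right)} = 1 - L$ ($r{\left(C,L \right)} = \left(1 + 0\right) - L = 1 - L$)
$- \frac{18463}{10889} + \frac{r{\left(154,-81 \right)}}{N^{2}{\left(9 \right)}} = - \frac{18463}{10889} + \frac{1 - -81}{15^{2}} = \left(-18463\right) \frac{1}{10889} + \frac{1 + 81}{225} = - \frac{18463}{10889} + 82 \cdot \frac{1}{225} = - \frac{18463}{10889} + \frac{82}{225} = - \frac{3261277}{2450025}$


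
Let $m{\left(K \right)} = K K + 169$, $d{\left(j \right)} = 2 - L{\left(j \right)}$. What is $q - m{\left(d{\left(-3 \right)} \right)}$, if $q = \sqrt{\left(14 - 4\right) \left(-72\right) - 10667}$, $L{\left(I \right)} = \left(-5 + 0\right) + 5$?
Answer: $-173 + i \sqrt{11387} \approx -173.0 + 106.71 i$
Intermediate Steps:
$L{\left(I \right)} = 0$ ($L{\left(I \right)} = -5 + 5 = 0$)
$d{\left(j \right)} = 2$ ($d{\left(j \right)} = 2 - 0 = 2 + 0 = 2$)
$q = i \sqrt{11387}$ ($q = \sqrt{10 \left(-72\right) - 10667} = \sqrt{-720 - 10667} = \sqrt{-11387} = i \sqrt{11387} \approx 106.71 i$)
$m{\left(K \right)} = 169 + K^{2}$ ($m{\left(K \right)} = K^{2} + 169 = 169 + K^{2}$)
$q - m{\left(d{\left(-3 \right)} \right)} = i \sqrt{11387} - \left(169 + 2^{2}\right) = i \sqrt{11387} - \left(169 + 4\right) = i \sqrt{11387} - 173 = -173 + i \sqrt{11387}$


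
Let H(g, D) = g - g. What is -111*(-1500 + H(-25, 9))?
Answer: 166500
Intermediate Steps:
H(g, D) = 0
-111*(-1500 + H(-25, 9)) = -111*(-1500 + 0) = -111*(-1500) = 166500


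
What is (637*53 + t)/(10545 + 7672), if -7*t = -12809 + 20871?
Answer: 228265/127519 ≈ 1.7900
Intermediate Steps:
t = -8062/7 (t = -(-12809 + 20871)/7 = -⅐*8062 = -8062/7 ≈ -1151.7)
(637*53 + t)/(10545 + 7672) = (637*53 - 8062/7)/(10545 + 7672) = (33761 - 8062/7)/18217 = (228265/7)*(1/18217) = 228265/127519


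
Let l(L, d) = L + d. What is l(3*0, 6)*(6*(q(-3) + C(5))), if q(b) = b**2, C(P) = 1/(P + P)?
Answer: 1638/5 ≈ 327.60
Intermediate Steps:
C(P) = 1/(2*P)
l(3*0, 6)*(6*(q(-3) + C(5))) = (3*0 + 6)*(6*((-3)**2 + (1/2)/5)) = (0 + 6)*(6*(9 + (1/2)*(1/5))) = 6*(6*(9 + 1/10)) = 6*(6*(91/10)) = 6*(273/5) = 1638/5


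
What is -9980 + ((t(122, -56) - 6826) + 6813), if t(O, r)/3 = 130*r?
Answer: -31833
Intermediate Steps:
t(O, r) = 390*r (t(O, r) = 3*(130*r) = 390*r)
-9980 + ((t(122, -56) - 6826) + 6813) = -9980 + ((390*(-56) - 6826) + 6813) = -9980 + ((-21840 - 6826) + 6813) = -9980 + (-28666 + 6813) = -9980 - 21853 = -31833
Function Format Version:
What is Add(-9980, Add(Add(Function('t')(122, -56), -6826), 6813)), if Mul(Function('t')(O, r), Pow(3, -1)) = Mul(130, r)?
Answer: -31833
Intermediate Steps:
Function('t')(O, r) = Mul(390, r) (Function('t')(O, r) = Mul(3, Mul(130, r)) = Mul(390, r))
Add(-9980, Add(Add(Function('t')(122, -56), -6826), 6813)) = Add(-9980, Add(Add(Mul(390, -56), -6826), 6813)) = Add(-9980, Add(Add(-21840, -6826), 6813)) = Add(-9980, Add(-28666, 6813)) = Add(-9980, -21853) = -31833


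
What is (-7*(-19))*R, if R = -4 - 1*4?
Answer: -1064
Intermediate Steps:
R = -8 (R = -4 - 4 = -8)
(-7*(-19))*R = -7*(-19)*(-8) = 133*(-8) = -1064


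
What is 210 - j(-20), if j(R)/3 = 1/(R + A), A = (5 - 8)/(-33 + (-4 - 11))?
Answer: 67038/319 ≈ 210.15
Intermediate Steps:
A = 1/16 (A = -3/(-33 - 15) = -3/(-48) = -3*(-1/48) = 1/16 ≈ 0.062500)
j(R) = 3/(1/16 + R) (j(R) = 3/(R + 1/16) = 3/(1/16 + R))
210 - j(-20) = 210 - 48/(1 + 16*(-20)) = 210 - 48/(1 - 320) = 210 - 48/(-319) = 210 - 48*(-1)/319 = 210 - 1*(-48/319) = 210 + 48/319 = 67038/319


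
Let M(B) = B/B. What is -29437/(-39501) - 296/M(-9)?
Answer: -11662859/39501 ≈ -295.25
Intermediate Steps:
M(B) = 1
-29437/(-39501) - 296/M(-9) = -29437/(-39501) - 296/1 = -29437*(-1/39501) - 296*1 = 29437/39501 - 296 = -11662859/39501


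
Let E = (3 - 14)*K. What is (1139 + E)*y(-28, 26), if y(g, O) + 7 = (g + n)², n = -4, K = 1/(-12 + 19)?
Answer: 8097354/7 ≈ 1.1568e+6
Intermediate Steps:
K = ⅐ (K = 1/7 = ⅐ ≈ 0.14286)
E = -11/7 (E = (3 - 14)*(⅐) = -11*⅐ = -11/7 ≈ -1.5714)
y(g, O) = -7 + (-4 + g)² (y(g, O) = -7 + (g - 4)² = -7 + (-4 + g)²)
(1139 + E)*y(-28, 26) = (1139 - 11/7)*(-7 + (-4 - 28)²) = 7962*(-7 + (-32)²)/7 = 7962*(-7 + 1024)/7 = (7962/7)*1017 = 8097354/7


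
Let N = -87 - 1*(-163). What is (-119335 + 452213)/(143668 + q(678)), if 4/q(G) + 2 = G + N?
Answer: 62581064/27009585 ≈ 2.3170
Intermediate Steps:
N = 76 (N = -87 + 163 = 76)
q(G) = 4/(74 + G) (q(G) = 4/(-2 + (G + 76)) = 4/(-2 + (76 + G)) = 4/(74 + G))
(-119335 + 452213)/(143668 + q(678)) = (-119335 + 452213)/(143668 + 4/(74 + 678)) = 332878/(143668 + 4/752) = 332878/(143668 + 4*(1/752)) = 332878/(143668 + 1/188) = 332878/(27009585/188) = 332878*(188/27009585) = 62581064/27009585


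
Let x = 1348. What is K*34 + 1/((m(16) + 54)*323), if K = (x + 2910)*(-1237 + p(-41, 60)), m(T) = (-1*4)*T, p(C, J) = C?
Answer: -597610129681/3230 ≈ -1.8502e+8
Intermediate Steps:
m(T) = -4*T
K = -5441724 (K = (1348 + 2910)*(-1237 - 41) = 4258*(-1278) = -5441724)
K*34 + 1/((m(16) + 54)*323) = -5441724*34 + 1/((-4*16 + 54)*323) = -185018616 + 1/((-64 + 54)*323) = -185018616 + 1/(-10*323) = -185018616 + 1/(-3230) = -185018616 - 1/3230 = -597610129681/3230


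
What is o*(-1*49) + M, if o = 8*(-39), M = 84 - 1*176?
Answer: 15196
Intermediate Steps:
M = -92 (M = 84 - 176 = -92)
o = -312
o*(-1*49) + M = -(-312)*49 - 92 = -312*(-49) - 92 = 15288 - 92 = 15196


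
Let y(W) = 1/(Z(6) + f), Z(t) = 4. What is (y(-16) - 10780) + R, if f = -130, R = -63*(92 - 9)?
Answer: -2017135/126 ≈ -16009.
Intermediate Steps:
R = -5229 (R = -63*83 = -5229)
y(W) = -1/126 (y(W) = 1/(4 - 130) = 1/(-126) = -1/126)
(y(-16) - 10780) + R = (-1/126 - 10780) - 5229 = -1358281/126 - 5229 = -2017135/126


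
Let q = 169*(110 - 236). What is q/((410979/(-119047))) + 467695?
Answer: 64915936741/136993 ≈ 4.7386e+5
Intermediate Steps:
q = -21294 (q = 169*(-126) = -21294)
q/((410979/(-119047))) + 467695 = -21294/(410979/(-119047)) + 467695 = -21294/(410979*(-1/119047)) + 467695 = -21294/(-410979/119047) + 467695 = -21294*(-119047/410979) + 467695 = 844995606/136993 + 467695 = 64915936741/136993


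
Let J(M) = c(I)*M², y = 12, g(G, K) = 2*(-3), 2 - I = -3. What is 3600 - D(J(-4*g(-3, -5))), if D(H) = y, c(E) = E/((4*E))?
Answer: 3588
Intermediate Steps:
I = 5 (I = 2 - 1*(-3) = 2 + 3 = 5)
g(G, K) = -6
c(E) = ¼ (c(E) = E*(1/(4*E)) = ¼)
J(M) = M²/4
D(H) = 12
3600 - D(J(-4*g(-3, -5))) = 3600 - 1*12 = 3600 - 12 = 3588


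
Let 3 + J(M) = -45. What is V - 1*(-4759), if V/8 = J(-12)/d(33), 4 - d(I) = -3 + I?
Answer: 62059/13 ≈ 4773.8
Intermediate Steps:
d(I) = 7 - I (d(I) = 4 - (-3 + I) = 4 + (3 - I) = 7 - I)
J(M) = -48 (J(M) = -3 - 45 = -48)
V = 192/13 (V = 8*(-48/(7 - 1*33)) = 8*(-48/(7 - 33)) = 8*(-48/(-26)) = 8*(-48*(-1/26)) = 8*(24/13) = 192/13 ≈ 14.769)
V - 1*(-4759) = 192/13 - 1*(-4759) = 192/13 + 4759 = 62059/13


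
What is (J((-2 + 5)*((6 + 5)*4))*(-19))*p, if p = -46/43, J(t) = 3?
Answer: 2622/43 ≈ 60.977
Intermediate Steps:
p = -46/43 (p = -46*1/43 = -46/43 ≈ -1.0698)
(J((-2 + 5)*((6 + 5)*4))*(-19))*p = (3*(-19))*(-46/43) = -57*(-46/43) = 2622/43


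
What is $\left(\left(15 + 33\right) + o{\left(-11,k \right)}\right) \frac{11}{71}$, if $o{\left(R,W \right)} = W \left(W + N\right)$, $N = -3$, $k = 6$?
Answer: $\frac{726}{71} \approx 10.225$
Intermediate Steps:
$o{\left(R,W \right)} = W \left(-3 + W\right)$ ($o{\left(R,W \right)} = W \left(W - 3\right) = W \left(-3 + W\right)$)
$\left(\left(15 + 33\right) + o{\left(-11,k \right)}\right) \frac{11}{71} = \left(\left(15 + 33\right) + 6 \left(-3 + 6\right)\right) \frac{11}{71} = \left(48 + 6 \cdot 3\right) 11 \cdot \frac{1}{71} = \left(48 + 18\right) \frac{11}{71} = 66 \cdot \frac{11}{71} = \frac{726}{71}$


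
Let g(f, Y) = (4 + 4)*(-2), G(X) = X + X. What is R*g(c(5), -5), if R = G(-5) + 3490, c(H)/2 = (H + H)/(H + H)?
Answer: -55680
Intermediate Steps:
c(H) = 2 (c(H) = 2*((H + H)/(H + H)) = 2*((2*H)/((2*H))) = 2*((2*H)*(1/(2*H))) = 2*1 = 2)
G(X) = 2*X
g(f, Y) = -16 (g(f, Y) = 8*(-2) = -16)
R = 3480 (R = 2*(-5) + 3490 = -10 + 3490 = 3480)
R*g(c(5), -5) = 3480*(-16) = -55680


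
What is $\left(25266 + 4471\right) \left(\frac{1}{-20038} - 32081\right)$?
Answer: $- \frac{19116105692223}{20038} \approx -9.5399 \cdot 10^{8}$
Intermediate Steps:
$\left(25266 + 4471\right) \left(\frac{1}{-20038} - 32081\right) = 29737 \left(- \frac{1}{20038} - 32081\right) = 29737 \left(- \frac{642839079}{20038}\right) = - \frac{19116105692223}{20038}$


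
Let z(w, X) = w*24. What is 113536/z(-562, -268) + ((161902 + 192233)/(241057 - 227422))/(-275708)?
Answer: -592803096433/70423818732 ≈ -8.4176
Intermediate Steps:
z(w, X) = 24*w
113536/z(-562, -268) + ((161902 + 192233)/(241057 - 227422))/(-275708) = 113536/((24*(-562))) + ((161902 + 192233)/(241057 - 227422))/(-275708) = 113536/(-13488) + (354135/13635)*(-1/275708) = 113536*(-1/13488) + (354135*(1/13635))*(-1/275708) = -7096/843 + (23609/909)*(-1/275708) = -7096/843 - 23609/250618572 = -592803096433/70423818732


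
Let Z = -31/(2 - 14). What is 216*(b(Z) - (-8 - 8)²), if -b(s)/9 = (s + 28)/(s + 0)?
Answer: -2427624/31 ≈ -78311.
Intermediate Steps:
Z = 31/12 (Z = -31/(-12) = -31*(-1/12) = 31/12 ≈ 2.5833)
b(s) = -9*(28 + s)/s (b(s) = -9*(s + 28)/(s + 0) = -9*(28 + s)/s)
216*(b(Z) - (-8 - 8)²) = 216*((-9 - 252/31/12) - (-8 - 8)²) = 216*((-9 - 252*12/31) - 1*(-16)²) = 216*((-9 - 3024/31) - 1*256) = 216*(-3303/31 - 256) = 216*(-11239/31) = -2427624/31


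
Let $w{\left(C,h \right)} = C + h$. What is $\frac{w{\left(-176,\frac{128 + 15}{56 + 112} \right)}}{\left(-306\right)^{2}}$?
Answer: $- \frac{29425}{15730848} \approx -0.0018705$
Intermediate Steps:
$\frac{w{\left(-176,\frac{128 + 15}{56 + 112} \right)}}{\left(-306\right)^{2}} = \frac{-176 + \frac{128 + 15}{56 + 112}}{\left(-306\right)^{2}} = \frac{-176 + \frac{143}{168}}{93636} = \left(-176 + 143 \cdot \frac{1}{168}\right) \frac{1}{93636} = \left(-176 + \frac{143}{168}\right) \frac{1}{93636} = \left(- \frac{29425}{168}\right) \frac{1}{93636} = - \frac{29425}{15730848}$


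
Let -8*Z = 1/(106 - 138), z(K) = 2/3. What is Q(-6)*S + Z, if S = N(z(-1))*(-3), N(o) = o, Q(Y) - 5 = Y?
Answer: 513/256 ≈ 2.0039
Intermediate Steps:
Q(Y) = 5 + Y
z(K) = 2/3 (z(K) = 2*(1/3) = 2/3)
S = -2 (S = (2/3)*(-3) = -2)
Z = 1/256 (Z = -1/(8*(106 - 138)) = -1/8/(-32) = -1/8*(-1/32) = 1/256 ≈ 0.0039063)
Q(-6)*S + Z = (5 - 6)*(-2) + 1/256 = -1*(-2) + 1/256 = 2 + 1/256 = 513/256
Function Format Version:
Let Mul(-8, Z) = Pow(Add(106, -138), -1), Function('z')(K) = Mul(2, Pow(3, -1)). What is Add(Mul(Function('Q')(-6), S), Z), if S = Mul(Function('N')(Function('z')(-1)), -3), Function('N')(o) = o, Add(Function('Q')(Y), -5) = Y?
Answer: Rational(513, 256) ≈ 2.0039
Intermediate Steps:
Function('Q')(Y) = Add(5, Y)
Function('z')(K) = Rational(2, 3) (Function('z')(K) = Mul(2, Rational(1, 3)) = Rational(2, 3))
S = -2 (S = Mul(Rational(2, 3), -3) = -2)
Z = Rational(1, 256) (Z = Mul(Rational(-1, 8), Pow(Add(106, -138), -1)) = Mul(Rational(-1, 8), Pow(-32, -1)) = Mul(Rational(-1, 8), Rational(-1, 32)) = Rational(1, 256) ≈ 0.0039063)
Add(Mul(Function('Q')(-6), S), Z) = Add(Mul(Add(5, -6), -2), Rational(1, 256)) = Add(Mul(-1, -2), Rational(1, 256)) = Add(2, Rational(1, 256)) = Rational(513, 256)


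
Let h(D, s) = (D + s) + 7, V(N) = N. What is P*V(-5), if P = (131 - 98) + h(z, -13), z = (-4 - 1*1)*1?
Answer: -110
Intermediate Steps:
z = -5 (z = (-4 - 1)*1 = -5*1 = -5)
h(D, s) = 7 + D + s
P = 22 (P = (131 - 98) + (7 - 5 - 13) = 33 - 11 = 22)
P*V(-5) = 22*(-5) = -110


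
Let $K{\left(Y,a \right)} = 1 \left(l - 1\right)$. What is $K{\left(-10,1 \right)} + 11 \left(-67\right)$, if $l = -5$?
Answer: $-743$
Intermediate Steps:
$K{\left(Y,a \right)} = -6$ ($K{\left(Y,a \right)} = 1 \left(-5 - 1\right) = 1 \left(-6\right) = -6$)
$K{\left(-10,1 \right)} + 11 \left(-67\right) = -6 + 11 \left(-67\right) = -6 - 737 = -743$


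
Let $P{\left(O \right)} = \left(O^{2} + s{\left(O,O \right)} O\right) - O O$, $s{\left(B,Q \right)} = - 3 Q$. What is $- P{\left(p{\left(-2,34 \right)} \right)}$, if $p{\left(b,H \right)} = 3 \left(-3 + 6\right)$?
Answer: $243$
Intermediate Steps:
$p{\left(b,H \right)} = 9$ ($p{\left(b,H \right)} = 3 \cdot 3 = 9$)
$P{\left(O \right)} = - 3 O^{2}$ ($P{\left(O \right)} = \left(O^{2} + - 3 O O\right) - O O = \left(O^{2} - 3 O^{2}\right) - O^{2} = - 2 O^{2} - O^{2} = - 3 O^{2}$)
$- P{\left(p{\left(-2,34 \right)} \right)} = - \left(-3\right) 9^{2} = - \left(-3\right) 81 = \left(-1\right) \left(-243\right) = 243$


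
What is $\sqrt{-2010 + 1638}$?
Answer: $2 i \sqrt{93} \approx 19.287 i$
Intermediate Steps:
$\sqrt{-2010 + 1638} = \sqrt{-372} = 2 i \sqrt{93}$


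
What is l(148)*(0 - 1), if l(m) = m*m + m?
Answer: -22052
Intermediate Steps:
l(m) = m + m**2 (l(m) = m**2 + m = m + m**2)
l(148)*(0 - 1) = (148*(1 + 148))*(0 - 1) = (148*149)*(-1) = 22052*(-1) = -22052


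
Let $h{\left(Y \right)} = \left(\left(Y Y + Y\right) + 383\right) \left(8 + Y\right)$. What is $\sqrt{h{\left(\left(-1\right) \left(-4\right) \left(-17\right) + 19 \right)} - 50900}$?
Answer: $3 i \sqrt{18115} \approx 403.78 i$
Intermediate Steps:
$h{\left(Y \right)} = \left(8 + Y\right) \left(383 + Y + Y^{2}\right)$ ($h{\left(Y \right)} = \left(\left(Y^{2} + Y\right) + 383\right) \left(8 + Y\right) = \left(\left(Y + Y^{2}\right) + 383\right) \left(8 + Y\right) = \left(383 + Y + Y^{2}\right) \left(8 + Y\right) = \left(8 + Y\right) \left(383 + Y + Y^{2}\right)$)
$\sqrt{h{\left(\left(-1\right) \left(-4\right) \left(-17\right) + 19 \right)} - 50900} = \sqrt{\left(3064 + \left(\left(-1\right) \left(-4\right) \left(-17\right) + 19\right)^{3} + 9 \left(\left(-1\right) \left(-4\right) \left(-17\right) + 19\right)^{2} + 391 \left(\left(-1\right) \left(-4\right) \left(-17\right) + 19\right)\right) - 50900} = \sqrt{\left(3064 + \left(4 \left(-17\right) + 19\right)^{3} + 9 \left(4 \left(-17\right) + 19\right)^{2} + 391 \left(4 \left(-17\right) + 19\right)\right) - 50900} = \sqrt{\left(3064 + \left(-68 + 19\right)^{3} + 9 \left(-68 + 19\right)^{2} + 391 \left(-68 + 19\right)\right) - 50900} = \sqrt{\left(3064 + \left(-49\right)^{3} + 9 \left(-49\right)^{2} + 391 \left(-49\right)\right) - 50900} = \sqrt{\left(3064 - 117649 + 9 \cdot 2401 - 19159\right) - 50900} = \sqrt{\left(3064 - 117649 + 21609 - 19159\right) - 50900} = \sqrt{-112135 - 50900} = \sqrt{-163035} = 3 i \sqrt{18115}$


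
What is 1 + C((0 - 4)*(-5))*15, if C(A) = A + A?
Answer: 601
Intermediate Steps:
C(A) = 2*A
1 + C((0 - 4)*(-5))*15 = 1 + (2*((0 - 4)*(-5)))*15 = 1 + (2*(-4*(-5)))*15 = 1 + (2*20)*15 = 1 + 40*15 = 1 + 600 = 601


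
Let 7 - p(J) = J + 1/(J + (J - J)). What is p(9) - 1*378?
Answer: -3421/9 ≈ -380.11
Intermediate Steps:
p(J) = 7 - J - 1/J (p(J) = 7 - (J + 1/(J + (J - J))) = 7 - (J + 1/(J + 0)) = 7 - (J + 1/J) = 7 + (-J - 1/J) = 7 - J - 1/J)
p(9) - 1*378 = (7 - 1*9 - 1/9) - 1*378 = (7 - 9 - 1*⅑) - 378 = (7 - 9 - ⅑) - 378 = -19/9 - 378 = -3421/9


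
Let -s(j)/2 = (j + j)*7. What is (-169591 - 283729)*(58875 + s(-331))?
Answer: -30890584760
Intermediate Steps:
s(j) = -28*j (s(j) = -2*(j + j)*7 = -2*2*j*7 = -28*j)
(-169591 - 283729)*(58875 + s(-331)) = (-169591 - 283729)*(58875 - 28*(-331)) = -453320*(58875 + 9268) = -453320*68143 = -30890584760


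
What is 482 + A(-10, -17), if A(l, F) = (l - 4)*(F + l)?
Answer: 860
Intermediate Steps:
A(l, F) = (-4 + l)*(F + l)
482 + A(-10, -17) = 482 + ((-10)**2 - 4*(-17) - 4*(-10) - 17*(-10)) = 482 + (100 + 68 + 40 + 170) = 482 + 378 = 860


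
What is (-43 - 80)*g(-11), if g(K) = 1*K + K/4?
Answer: 6765/4 ≈ 1691.3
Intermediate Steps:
g(K) = 5*K/4 (g(K) = K + K*(¼) = K + K/4 = 5*K/4)
(-43 - 80)*g(-11) = (-43 - 80)*((5/4)*(-11)) = -123*(-55/4) = 6765/4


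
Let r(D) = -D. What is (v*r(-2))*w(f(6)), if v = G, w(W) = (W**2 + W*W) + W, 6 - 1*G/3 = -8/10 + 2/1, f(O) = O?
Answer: 11232/5 ≈ 2246.4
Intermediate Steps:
G = 72/5 (G = 18 - 3*(-8/10 + 2/1) = 18 - 3*(-8*1/10 + 2*1) = 18 - 3*(-4/5 + 2) = 18 - 3*6/5 = 18 - 18/5 = 72/5 ≈ 14.400)
w(W) = W + 2*W**2 (w(W) = (W**2 + W**2) + W = 2*W**2 + W = W + 2*W**2)
v = 72/5 ≈ 14.400
(v*r(-2))*w(f(6)) = (72*(-1*(-2))/5)*(6*(1 + 2*6)) = ((72/5)*2)*(6*(1 + 12)) = 144*(6*13)/5 = (144/5)*78 = 11232/5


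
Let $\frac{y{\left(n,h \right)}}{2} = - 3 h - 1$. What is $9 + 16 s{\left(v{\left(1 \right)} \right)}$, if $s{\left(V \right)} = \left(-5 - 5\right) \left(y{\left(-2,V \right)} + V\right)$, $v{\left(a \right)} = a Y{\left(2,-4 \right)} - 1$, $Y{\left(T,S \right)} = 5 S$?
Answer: $-16471$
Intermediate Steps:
$y{\left(n,h \right)} = -2 - 6 h$ ($y{\left(n,h \right)} = 2 \left(- 3 h - 1\right) = 2 \left(-1 - 3 h\right) = -2 - 6 h$)
$v{\left(a \right)} = -1 - 20 a$ ($v{\left(a \right)} = a 5 \left(-4\right) - 1 = a \left(-20\right) - 1 = - 20 a - 1 = -1 - 20 a$)
$s{\left(V \right)} = 20 + 50 V$ ($s{\left(V \right)} = \left(-5 - 5\right) \left(\left(-2 - 6 V\right) + V\right) = - 10 \left(-2 - 5 V\right) = 20 + 50 V$)
$9 + 16 s{\left(v{\left(1 \right)} \right)} = 9 + 16 \left(20 + 50 \left(-1 - 20\right)\right) = 9 + 16 \left(20 + 50 \left(-21\right)\right) = 9 + 16 \left(20 - 1050\right) = 9 + 16 \left(-1030\right) = 9 - 16480 = -16471$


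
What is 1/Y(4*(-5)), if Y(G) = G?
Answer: -1/20 ≈ -0.050000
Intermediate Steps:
1/Y(4*(-5)) = 1/(4*(-5)) = 1/(-20) = -1/20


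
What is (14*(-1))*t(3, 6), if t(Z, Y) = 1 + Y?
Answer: -98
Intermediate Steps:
(14*(-1))*t(3, 6) = (14*(-1))*(1 + 6) = -14*7 = -98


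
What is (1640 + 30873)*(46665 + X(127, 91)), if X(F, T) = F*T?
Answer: 1892971886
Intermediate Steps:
(1640 + 30873)*(46665 + X(127, 91)) = (1640 + 30873)*(46665 + 127*91) = 32513*(46665 + 11557) = 32513*58222 = 1892971886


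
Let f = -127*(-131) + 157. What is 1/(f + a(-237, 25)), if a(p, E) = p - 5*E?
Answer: 1/16432 ≈ 6.0857e-5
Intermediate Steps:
f = 16794 (f = 16637 + 157 = 16794)
1/(f + a(-237, 25)) = 1/(16794 + (-237 - 5*25)) = 1/(16794 + (-237 - 125)) = 1/(16794 - 362) = 1/16432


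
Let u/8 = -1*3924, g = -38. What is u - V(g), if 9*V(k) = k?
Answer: -282490/9 ≈ -31388.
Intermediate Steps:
V(k) = k/9
u = -31392 (u = 8*(-1*3924) = 8*(-3924) = -31392)
u - V(g) = -31392 - (-38)/9 = -31392 - 1*(-38/9) = -31392 + 38/9 = -282490/9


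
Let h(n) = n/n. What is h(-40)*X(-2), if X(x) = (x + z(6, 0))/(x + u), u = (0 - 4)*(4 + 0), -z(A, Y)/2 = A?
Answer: 7/9 ≈ 0.77778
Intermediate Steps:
z(A, Y) = -2*A
h(n) = 1
u = -16 (u = -4*4 = -16)
X(x) = (-12 + x)/(-16 + x) (X(x) = (x - 2*6)/(x - 16) = (x - 12)/(-16 + x) = (-12 + x)/(-16 + x))
h(-40)*X(-2) = 1*((-12 - 2)/(-16 - 2)) = 1*(-14/(-18)) = 1*(-1/18*(-14)) = 1*(7/9) = 7/9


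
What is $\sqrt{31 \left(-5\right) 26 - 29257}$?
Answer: $i \sqrt{33287} \approx 182.45 i$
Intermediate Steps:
$\sqrt{31 \left(-5\right) 26 - 29257} = \sqrt{\left(-155\right) 26 - 29257} = \sqrt{-4030 - 29257} = \sqrt{-33287} = i \sqrt{33287}$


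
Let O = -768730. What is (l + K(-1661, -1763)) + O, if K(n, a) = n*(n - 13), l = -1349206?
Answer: 662578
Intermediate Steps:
K(n, a) = n*(-13 + n)
(l + K(-1661, -1763)) + O = (-1349206 - 1661*(-13 - 1661)) - 768730 = (-1349206 - 1661*(-1674)) - 768730 = (-1349206 + 2780514) - 768730 = 1431308 - 768730 = 662578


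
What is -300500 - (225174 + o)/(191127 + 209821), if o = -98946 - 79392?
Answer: -30121230209/100237 ≈ -3.0050e+5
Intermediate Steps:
o = -178338
-300500 - (225174 + o)/(191127 + 209821) = -300500 - (225174 - 178338)/(191127 + 209821) = -300500 - 46836/400948 = -300500 - 1*11709/100237 = -300500 - 11709/100237 = -30121230209/100237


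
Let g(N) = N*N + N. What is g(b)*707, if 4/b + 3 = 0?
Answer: 2828/9 ≈ 314.22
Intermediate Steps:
b = -4/3 (b = 4/(-3 + 0) = 4/(-3) = 4*(-⅓) = -4/3 ≈ -1.3333)
g(N) = N + N² (g(N) = N² + N = N + N²)
g(b)*707 = -4*(1 - 4/3)/3*707 = -4/3*(-⅓)*707 = (4/9)*707 = 2828/9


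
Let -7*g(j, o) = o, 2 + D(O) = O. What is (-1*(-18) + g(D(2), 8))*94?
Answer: 11092/7 ≈ 1584.6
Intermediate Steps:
D(O) = -2 + O
g(j, o) = -o/7
(-1*(-18) + g(D(2), 8))*94 = (-1*(-18) - ⅐*8)*94 = (18 - 8/7)*94 = (118/7)*94 = 11092/7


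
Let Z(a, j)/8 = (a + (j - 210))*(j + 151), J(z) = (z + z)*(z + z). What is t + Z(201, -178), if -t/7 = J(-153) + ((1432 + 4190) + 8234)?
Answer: -712052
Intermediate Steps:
J(z) = 4*z**2 (J(z) = (2*z)*(2*z) = 4*z**2)
Z(a, j) = 8*(151 + j)*(-210 + a + j) (Z(a, j) = 8*((a + (j - 210))*(j + 151)) = 8*((a + (-210 + j))*(151 + j)) = 8*((-210 + a + j)*(151 + j)) = 8*((151 + j)*(-210 + a + j)) = 8*(151 + j)*(-210 + a + j))
t = -752444 (t = -7*(4*(-153)**2 + ((1432 + 4190) + 8234)) = -7*(4*23409 + (5622 + 8234)) = -7*(93636 + 13856) = -7*107492 = -752444)
t + Z(201, -178) = -752444 + (-253680 - 472*(-178) + 8*(-178)**2 + 1208*201 + 8*201*(-178)) = -752444 + (-253680 + 84016 + 8*31684 + 242808 - 286224) = -752444 + (-253680 + 84016 + 253472 + 242808 - 286224) = -752444 + 40392 = -712052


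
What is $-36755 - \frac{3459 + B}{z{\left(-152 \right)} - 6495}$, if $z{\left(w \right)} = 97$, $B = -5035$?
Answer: $- \frac{117580033}{3199} \approx -36755.0$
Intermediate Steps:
$-36755 - \frac{3459 + B}{z{\left(-152 \right)} - 6495} = -36755 - \frac{3459 - 5035}{97 - 6495} = -36755 - - \frac{1576}{-6398} = -36755 - \left(-1576\right) \left(- \frac{1}{6398}\right) = -36755 - \frac{788}{3199} = - \frac{117580033}{3199}$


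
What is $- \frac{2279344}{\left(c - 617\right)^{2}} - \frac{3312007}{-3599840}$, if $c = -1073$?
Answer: $\frac{62707474387}{514075151200} \approx 0.12198$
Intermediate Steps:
$- \frac{2279344}{\left(c - 617\right)^{2}} - \frac{3312007}{-3599840} = - \frac{2279344}{\left(-1073 - 617\right)^{2}} - \frac{3312007}{-3599840} = - \frac{2279344}{\left(-1690\right)^{2}} - - \frac{3312007}{3599840} = - \frac{2279344}{2856100} + \frac{3312007}{3599840} = \left(-2279344\right) \frac{1}{2856100} + \frac{3312007}{3599840} = - \frac{569836}{714025} + \frac{3312007}{3599840} = \frac{62707474387}{514075151200}$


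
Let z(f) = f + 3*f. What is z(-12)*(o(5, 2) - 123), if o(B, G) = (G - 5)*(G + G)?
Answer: 6480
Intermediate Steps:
z(f) = 4*f
o(B, G) = 2*G*(-5 + G) (o(B, G) = (-5 + G)*(2*G) = 2*G*(-5 + G))
z(-12)*(o(5, 2) - 123) = (4*(-12))*(2*2*(-5 + 2) - 123) = -48*(2*2*(-3) - 123) = -48*(-12 - 123) = -48*(-135) = 6480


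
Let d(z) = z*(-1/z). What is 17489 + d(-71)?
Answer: 17488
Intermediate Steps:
d(z) = -1
17489 + d(-71) = 17489 - 1 = 17488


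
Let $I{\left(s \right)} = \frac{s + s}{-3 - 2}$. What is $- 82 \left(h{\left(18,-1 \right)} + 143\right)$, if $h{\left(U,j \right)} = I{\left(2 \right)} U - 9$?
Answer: $- \frac{49036}{5} \approx -9807.2$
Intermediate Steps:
$I{\left(s \right)} = - \frac{2 s}{5}$ ($I{\left(s \right)} = \frac{2 s}{-5} = 2 s \left(- \frac{1}{5}\right) = - \frac{2 s}{5}$)
$h{\left(U,j \right)} = -9 - \frac{4 U}{5}$ ($h{\left(U,j \right)} = \left(- \frac{2}{5}\right) 2 U - 9 = - \frac{4 U}{5} - 9 = -9 - \frac{4 U}{5}$)
$- 82 \left(h{\left(18,-1 \right)} + 143\right) = - 82 \left(\left(-9 - \frac{72}{5}\right) + 143\right) = - 82 \left(- \frac{117}{5} + 143\right) = \left(-82\right) \frac{598}{5} = - \frac{49036}{5}$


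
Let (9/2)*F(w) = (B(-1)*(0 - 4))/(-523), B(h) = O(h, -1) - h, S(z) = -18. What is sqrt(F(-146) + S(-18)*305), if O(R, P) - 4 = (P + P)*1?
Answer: I*sqrt(13515055338)/1569 ≈ 74.094*I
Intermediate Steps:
O(R, P) = 4 + 2*P (O(R, P) = 4 + (P + P)*1 = 4 + (2*P)*1 = 4 + 2*P)
B(h) = 2 - h (B(h) = (4 + 2*(-1)) - h = (4 - 2) - h = 2 - h)
F(w) = 8/1569 (F(w) = 2*(((2 - 1*(-1))*(0 - 4))/(-523))/9 = 2*(((2 + 1)*(-4))*(-1/523))/9 = 2*((3*(-4))*(-1/523))/9 = 2*(-12*(-1/523))/9 = (2/9)*(12/523) = 8/1569)
sqrt(F(-146) + S(-18)*305) = sqrt(8/1569 - 18*305) = sqrt(8/1569 - 5490) = sqrt(-8613802/1569) = I*sqrt(13515055338)/1569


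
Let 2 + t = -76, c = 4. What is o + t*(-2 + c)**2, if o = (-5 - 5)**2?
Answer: -212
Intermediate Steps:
o = 100 (o = (-10)**2 = 100)
t = -78 (t = -2 - 76 = -78)
o + t*(-2 + c)**2 = 100 - 78*(-2 + 4)**2 = 100 - 78*2**2 = 100 - 78*4 = 100 - 312 = -212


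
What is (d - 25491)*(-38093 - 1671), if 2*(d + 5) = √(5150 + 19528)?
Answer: 1013822944 - 59646*√2742 ≈ 1.0107e+9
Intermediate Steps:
d = -5 + 3*√2742/2 (d = -5 + √(5150 + 19528)/2 = -5 + √24678/2 = -5 + (3*√2742)/2 = -5 + 3*√2742/2 ≈ 73.546)
(d - 25491)*(-38093 - 1671) = ((-5 + 3*√2742/2) - 25491)*(-38093 - 1671) = (-25496 + 3*√2742/2)*(-39764) = 1013822944 - 59646*√2742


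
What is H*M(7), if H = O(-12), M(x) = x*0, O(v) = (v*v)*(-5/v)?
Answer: 0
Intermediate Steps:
O(v) = -5*v (O(v) = v²*(-5/v) = -5*v)
M(x) = 0
H = 60 (H = -5*(-12) = 60)
H*M(7) = 60*0 = 0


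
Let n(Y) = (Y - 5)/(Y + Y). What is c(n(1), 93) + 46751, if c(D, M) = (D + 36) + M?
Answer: 46878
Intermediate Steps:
n(Y) = (-5 + Y)/(2*Y) (n(Y) = (-5 + Y)/((2*Y)) = (-5 + Y)*(1/(2*Y)) = (-5 + Y)/(2*Y))
c(D, M) = 36 + D + M (c(D, M) = (36 + D) + M = 36 + D + M)
c(n(1), 93) + 46751 = (36 + (½)*(-5 + 1)/1 + 93) + 46751 = (36 + (½)*1*(-4) + 93) + 46751 = (36 - 2 + 93) + 46751 = 127 + 46751 = 46878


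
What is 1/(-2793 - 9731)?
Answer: -1/12524 ≈ -7.9847e-5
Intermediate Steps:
1/(-2793 - 9731) = 1/(-12524) = -1/12524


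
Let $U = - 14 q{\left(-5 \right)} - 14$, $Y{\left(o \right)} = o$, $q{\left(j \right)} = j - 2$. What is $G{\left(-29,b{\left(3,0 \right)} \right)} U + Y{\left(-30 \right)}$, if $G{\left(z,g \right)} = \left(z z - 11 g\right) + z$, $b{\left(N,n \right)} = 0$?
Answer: $68178$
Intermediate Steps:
$q{\left(j \right)} = -2 + j$
$U = 84$ ($U = - 14 \left(-2 - 5\right) - 14 = \left(-14\right) \left(-7\right) - 14 = 98 - 14 = 84$)
$G{\left(z,g \right)} = z + z^{2} - 11 g$ ($G{\left(z,g \right)} = \left(z^{2} - 11 g\right) + z = z + z^{2} - 11 g$)
$G{\left(-29,b{\left(3,0 \right)} \right)} U + Y{\left(-30 \right)} = \left(-29 + \left(-29\right)^{2} - 0\right) 84 - 30 = \left(-29 + 841 + 0\right) 84 - 30 = 812 \cdot 84 - 30 = 68208 - 30 = 68178$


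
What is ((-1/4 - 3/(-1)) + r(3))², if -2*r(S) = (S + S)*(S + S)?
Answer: 3721/16 ≈ 232.56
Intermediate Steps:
r(S) = -2*S² (r(S) = -(S + S)*(S + S)/2 = -2*S*2*S/2 = -2*S²)
((-1/4 - 3/(-1)) + r(3))² = ((-1/4 - 3/(-1)) - 2*3²)² = ((-1*¼ - 3*(-1)) - 2*9)² = ((-¼ + 3) - 18)² = (11/4 - 18)² = (-61/4)² = 3721/16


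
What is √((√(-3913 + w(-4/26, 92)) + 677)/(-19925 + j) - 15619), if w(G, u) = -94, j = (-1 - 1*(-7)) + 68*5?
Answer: √(-5987357622162 - 19579*I*√4007)/19579 ≈ 1.2935e-5 - 124.98*I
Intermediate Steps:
j = 346 (j = (-1 + 7) + 340 = 6 + 340 = 346)
√((√(-3913 + w(-4/26, 92)) + 677)/(-19925 + j) - 15619) = √((√(-3913 - 94) + 677)/(-19925 + 346) - 15619) = √((√(-4007) + 677)/(-19579) - 15619) = √((I*√4007 + 677)*(-1/19579) - 15619) = √((677 + I*√4007)*(-1/19579) - 15619) = √((-677/19579 - I*√4007/19579) - 15619) = √(-305805078/19579 - I*√4007/19579)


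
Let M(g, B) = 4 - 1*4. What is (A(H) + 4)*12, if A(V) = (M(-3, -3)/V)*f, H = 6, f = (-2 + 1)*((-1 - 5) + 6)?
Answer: 48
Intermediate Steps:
M(g, B) = 0 (M(g, B) = 4 - 4 = 0)
f = 0 (f = -(-6 + 6) = -1*0 = 0)
A(V) = 0 (A(V) = (0/V)*0 = 0*0 = 0)
(A(H) + 4)*12 = (0 + 4)*12 = 4*12 = 48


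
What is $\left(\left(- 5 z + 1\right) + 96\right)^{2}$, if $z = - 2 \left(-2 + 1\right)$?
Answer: $7569$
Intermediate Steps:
$z = 2$ ($z = \left(-2\right) \left(-1\right) = 2$)
$\left(\left(- 5 z + 1\right) + 96\right)^{2} = \left(\left(\left(-5\right) 2 + 1\right) + 96\right)^{2} = \left(\left(-10 + 1\right) + 96\right)^{2} = \left(-9 + 96\right)^{2} = 87^{2} = 7569$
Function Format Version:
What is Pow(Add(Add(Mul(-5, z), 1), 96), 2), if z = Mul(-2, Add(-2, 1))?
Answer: 7569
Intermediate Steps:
z = 2 (z = Mul(-2, -1) = 2)
Pow(Add(Add(Mul(-5, z), 1), 96), 2) = Pow(Add(Add(Mul(-5, 2), 1), 96), 2) = Pow(Add(Add(-10, 1), 96), 2) = Pow(Add(-9, 96), 2) = Pow(87, 2) = 7569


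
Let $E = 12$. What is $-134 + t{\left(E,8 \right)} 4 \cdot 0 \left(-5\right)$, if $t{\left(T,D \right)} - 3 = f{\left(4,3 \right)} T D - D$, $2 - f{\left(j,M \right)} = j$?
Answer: $-134$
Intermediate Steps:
$f{\left(j,M \right)} = 2 - j$
$t{\left(T,D \right)} = 3 - D - 2 D T$ ($t{\left(T,D \right)} = 3 + \left(\left(2 - 4\right) T D - D\right) = 3 + \left(- 2 T D - D\right) = 3 - \left(D + 2 D T\right) = 3 - D - 2 D T$)
$-134 + t{\left(E,8 \right)} 4 \cdot 0 \left(-5\right) = -134 + \left(3 - 8 - 16 \cdot 12\right) 4 \cdot 0 \left(-5\right) = -134 + \left(3 - 8 - 192\right) 0 \left(-5\right) = -134 - 0 = -134 + 0 = -134$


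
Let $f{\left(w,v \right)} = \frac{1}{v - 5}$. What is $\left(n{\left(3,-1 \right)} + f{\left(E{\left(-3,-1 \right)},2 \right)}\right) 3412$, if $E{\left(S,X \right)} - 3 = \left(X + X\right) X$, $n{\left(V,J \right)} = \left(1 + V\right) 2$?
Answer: $\frac{78476}{3} \approx 26159.0$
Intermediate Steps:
$n{\left(V,J \right)} = 2 + 2 V$
$E{\left(S,X \right)} = 3 + 2 X^{2}$ ($E{\left(S,X \right)} = 3 + \left(X + X\right) X = 3 + 2 X X = 3 + 2 X^{2}$)
$f{\left(w,v \right)} = \frac{1}{-5 + v}$
$\left(n{\left(3,-1 \right)} + f{\left(E{\left(-3,-1 \right)},2 \right)}\right) 3412 = \left(\left(2 + 2 \cdot 3\right) + \frac{1}{-5 + 2}\right) 3412 = \left(\left(2 + 6\right) + \frac{1}{-3}\right) 3412 = \left(8 - \frac{1}{3}\right) 3412 = \frac{23}{3} \cdot 3412 = \frac{78476}{3}$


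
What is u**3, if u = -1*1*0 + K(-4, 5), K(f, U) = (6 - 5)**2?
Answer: 1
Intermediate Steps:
K(f, U) = 1 (K(f, U) = 1**2 = 1)
u = 1 (u = -1*1*0 + 1 = -1*0 + 1 = 0 + 1 = 1)
u**3 = 1**3 = 1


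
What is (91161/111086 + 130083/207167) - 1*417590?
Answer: -9610112894486555/23013353362 ≈ -4.1759e+5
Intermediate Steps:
(91161/111086 + 130083/207167) - 1*417590 = (91161*(1/111086) + 130083*(1/207167)) - 417590 = (91161/111086 + 130083/207167) - 417590 = 33335951025/23013353362 - 417590 = -9610112894486555/23013353362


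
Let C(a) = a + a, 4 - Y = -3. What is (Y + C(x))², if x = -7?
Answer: 49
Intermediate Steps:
Y = 7 (Y = 4 - 1*(-3) = 4 + 3 = 7)
C(a) = 2*a
(Y + C(x))² = (7 + 2*(-7))² = (7 - 14)² = (-7)² = 49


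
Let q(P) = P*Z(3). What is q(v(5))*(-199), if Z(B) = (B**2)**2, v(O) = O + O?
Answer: -161190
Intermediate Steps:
v(O) = 2*O
Z(B) = B**4
q(P) = 81*P (q(P) = P*3**4 = P*81 = 81*P)
q(v(5))*(-199) = (81*(2*5))*(-199) = (81*10)*(-199) = 810*(-199) = -161190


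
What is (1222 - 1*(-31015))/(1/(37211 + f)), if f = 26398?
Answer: 2050563333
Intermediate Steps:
(1222 - 1*(-31015))/(1/(37211 + f)) = (1222 - 1*(-31015))/(1/(37211 + 26398)) = (1222 + 31015)/(1/63609) = 32237/(1/63609) = 32237*63609 = 2050563333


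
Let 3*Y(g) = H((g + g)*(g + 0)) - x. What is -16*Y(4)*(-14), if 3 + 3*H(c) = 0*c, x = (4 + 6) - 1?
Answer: -2240/3 ≈ -746.67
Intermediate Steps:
x = 9 (x = 10 - 1 = 9)
H(c) = -1 (H(c) = -1 + (0*c)/3 = -1 + (1/3)*0 = -1 + 0 = -1)
Y(g) = -10/3 (Y(g) = (-1 - 1*9)/3 = (-1 - 9)/3 = (1/3)*(-10) = -10/3)
-16*Y(4)*(-14) = -16*(-10/3)*(-14) = (160/3)*(-14) = -2240/3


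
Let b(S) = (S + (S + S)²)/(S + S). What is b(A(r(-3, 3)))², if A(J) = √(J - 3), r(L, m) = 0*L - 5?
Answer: -127/4 + 4*I*√2 ≈ -31.75 + 5.6569*I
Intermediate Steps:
r(L, m) = -5 (r(L, m) = 0 - 5 = -5)
A(J) = √(-3 + J)
b(S) = (S + 4*S²)/(2*S) (b(S) = (S + (2*S)²)/((2*S)) = (S + 4*S²)*(1/(2*S)) = (S + 4*S²)/(2*S))
b(A(r(-3, 3)))² = (½ + 2*√(-3 - 5))² = (½ + 2*√(-8))² = (½ + 2*(2*I*√2))² = (½ + 4*I*√2)²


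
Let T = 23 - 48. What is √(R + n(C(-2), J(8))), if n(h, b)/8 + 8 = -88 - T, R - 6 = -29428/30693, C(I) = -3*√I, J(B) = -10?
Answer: I*√530341093542/30693 ≈ 23.727*I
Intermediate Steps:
T = -25
R = 154730/30693 (R = 6 - 29428/30693 = 154730/30693 ≈ 5.0412)
n(h, b) = -568 (n(h, b) = -64 + 8*(-88 - 1*(-25)) = -64 + 8*(-88 + 25) = -64 + 8*(-63) = -64 - 504 = -568)
√(R + n(C(-2), J(8))) = √(154730/30693 - 568) = √(-17278894/30693) = I*√530341093542/30693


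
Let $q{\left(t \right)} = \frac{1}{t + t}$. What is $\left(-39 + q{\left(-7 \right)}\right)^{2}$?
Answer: $\frac{299209}{196} \approx 1526.6$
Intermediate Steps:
$q{\left(t \right)} = \frac{1}{2 t}$
$\left(-39 + q{\left(-7 \right)}\right)^{2} = \left(-39 + \frac{1}{2 \left(-7\right)}\right)^{2} = \left(-39 + \frac{1}{2} \left(- \frac{1}{7}\right)\right)^{2} = \left(-39 - \frac{1}{14}\right)^{2} = \left(- \frac{547}{14}\right)^{2} = \frac{299209}{196}$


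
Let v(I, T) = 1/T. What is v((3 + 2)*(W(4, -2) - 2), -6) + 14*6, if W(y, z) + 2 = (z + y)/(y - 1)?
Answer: 503/6 ≈ 83.833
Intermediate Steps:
W(y, z) = -2 + (y + z)/(-1 + y) (W(y, z) = -2 + (z + y)/(y - 1) = -2 + (y + z)/(-1 + y))
v((3 + 2)*(W(4, -2) - 2), -6) + 14*6 = 1/(-6) + 14*6 = -1/6 + 84 = 503/6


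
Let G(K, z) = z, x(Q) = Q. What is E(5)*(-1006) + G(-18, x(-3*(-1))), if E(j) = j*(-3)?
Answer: 15093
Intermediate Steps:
E(j) = -3*j
E(5)*(-1006) + G(-18, x(-3*(-1))) = -3*5*(-1006) - 3*(-1) = -15*(-1006) + 3 = 15090 + 3 = 15093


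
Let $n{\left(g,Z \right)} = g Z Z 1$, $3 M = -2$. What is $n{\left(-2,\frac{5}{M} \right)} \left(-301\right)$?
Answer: $\frac{67725}{2} \approx 33863.0$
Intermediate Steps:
$M = - \frac{2}{3}$ ($M = \frac{1}{3} \left(-2\right) = - \frac{2}{3} \approx -0.66667$)
$n{\left(g,Z \right)} = g Z^{2}$ ($n{\left(g,Z \right)} = Z g Z 1 = g Z^{2} \cdot 1 = g Z^{2}$)
$n{\left(-2,\frac{5}{M} \right)} \left(-301\right) = - 2 \left(\frac{5}{- \frac{2}{3}}\right)^{2} \left(-301\right) = - 2 \left(5 \left(- \frac{3}{2}\right)\right)^{2} \left(-301\right) = - 2 \left(- \frac{15}{2}\right)^{2} \left(-301\right) = \left(-2\right) \frac{225}{4} \left(-301\right) = \left(- \frac{225}{2}\right) \left(-301\right) = \frac{67725}{2}$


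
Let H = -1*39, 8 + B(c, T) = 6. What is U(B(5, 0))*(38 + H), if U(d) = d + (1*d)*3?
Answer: 8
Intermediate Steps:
B(c, T) = -2 (B(c, T) = -8 + 6 = -2)
H = -39
U(d) = 4*d (U(d) = d + d*3 = d + 3*d = 4*d)
U(B(5, 0))*(38 + H) = (4*(-2))*(38 - 39) = -8*(-1) = 8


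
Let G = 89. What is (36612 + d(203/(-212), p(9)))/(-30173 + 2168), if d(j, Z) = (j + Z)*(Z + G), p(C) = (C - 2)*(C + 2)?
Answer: -1043783/593706 ≈ -1.7581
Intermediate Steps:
p(C) = (-2 + C)*(2 + C)
d(j, Z) = (89 + Z)*(Z + j) (d(j, Z) = (j + Z)*(Z + 89) = (Z + j)*(89 + Z) = (89 + Z)*(Z + j))
(36612 + d(203/(-212), p(9)))/(-30173 + 2168) = (36612 + ((-4 + 9²)² + 89*(-4 + 9²) + 89*(203/(-212)) + (-4 + 9²)*(203/(-212))))/(-30173 + 2168) = (36612 + ((-4 + 81)² + 89*(-4 + 81) + 89*(203*(-1/212)) + (-4 + 81)*(203*(-1/212))))/(-28005) = (36612 + (77² + 89*77 + 89*(-203/212) + 77*(-203/212)))*(-1/28005) = (36612 + (5929 + 6853 - 18067/212 - 15631/212))*(-1/28005) = (36612 + 1338043/106)*(-1/28005) = (5218915/106)*(-1/28005) = -1043783/593706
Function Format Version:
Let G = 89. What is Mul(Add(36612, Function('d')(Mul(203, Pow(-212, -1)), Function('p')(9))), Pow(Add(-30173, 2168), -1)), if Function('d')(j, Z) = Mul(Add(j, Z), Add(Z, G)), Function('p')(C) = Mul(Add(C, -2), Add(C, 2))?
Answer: Rational(-1043783, 593706) ≈ -1.7581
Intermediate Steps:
Function('p')(C) = Mul(Add(-2, C), Add(2, C))
Function('d')(j, Z) = Mul(Add(89, Z), Add(Z, j)) (Function('d')(j, Z) = Mul(Add(j, Z), Add(Z, 89)) = Mul(Add(Z, j), Add(89, Z)) = Mul(Add(89, Z), Add(Z, j)))
Mul(Add(36612, Function('d')(Mul(203, Pow(-212, -1)), Function('p')(9))), Pow(Add(-30173, 2168), -1)) = Mul(Add(36612, Add(Pow(Add(-4, Pow(9, 2)), 2), Mul(89, Add(-4, Pow(9, 2))), Mul(89, Mul(203, Pow(-212, -1))), Mul(Add(-4, Pow(9, 2)), Mul(203, Pow(-212, -1))))), Pow(Add(-30173, 2168), -1)) = Mul(Add(36612, Add(Pow(Add(-4, 81), 2), Mul(89, Add(-4, 81)), Mul(89, Mul(203, Rational(-1, 212))), Mul(Add(-4, 81), Mul(203, Rational(-1, 212))))), Pow(-28005, -1)) = Mul(Add(36612, Add(Pow(77, 2), Mul(89, 77), Mul(89, Rational(-203, 212)), Mul(77, Rational(-203, 212)))), Rational(-1, 28005)) = Mul(Add(36612, Add(5929, 6853, Rational(-18067, 212), Rational(-15631, 212))), Rational(-1, 28005)) = Mul(Add(36612, Rational(1338043, 106)), Rational(-1, 28005)) = Mul(Rational(5218915, 106), Rational(-1, 28005)) = Rational(-1043783, 593706)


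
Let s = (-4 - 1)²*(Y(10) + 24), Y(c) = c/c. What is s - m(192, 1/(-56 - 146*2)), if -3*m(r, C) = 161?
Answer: 2036/3 ≈ 678.67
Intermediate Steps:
Y(c) = 1
m(r, C) = -161/3 (m(r, C) = -⅓*161 = -161/3)
s = 625 (s = (-4 - 1)²*(1 + 24) = (-5)²*25 = 25*25 = 625)
s - m(192, 1/(-56 - 146*2)) = 625 - 1*(-161/3) = 625 + 161/3 = 2036/3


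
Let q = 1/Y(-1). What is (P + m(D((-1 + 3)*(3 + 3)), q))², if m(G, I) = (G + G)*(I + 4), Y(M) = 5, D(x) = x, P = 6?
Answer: 285156/25 ≈ 11406.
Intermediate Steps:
q = ⅕ (q = 1/5 = ⅕ ≈ 0.20000)
m(G, I) = 2*G*(4 + I) (m(G, I) = (2*G)*(4 + I) = 2*G*(4 + I))
(P + m(D((-1 + 3)*(3 + 3)), q))² = (6 + 2*((-1 + 3)*(3 + 3))*(4 + ⅕))² = (6 + 2*(2*6)*(21/5))² = (6 + 2*12*(21/5))² = (6 + 504/5)² = (534/5)² = 285156/25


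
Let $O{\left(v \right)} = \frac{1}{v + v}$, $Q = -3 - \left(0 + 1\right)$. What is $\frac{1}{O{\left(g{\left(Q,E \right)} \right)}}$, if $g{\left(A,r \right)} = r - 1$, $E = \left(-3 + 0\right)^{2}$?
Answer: $16$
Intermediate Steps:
$E = 9$ ($E = \left(-3\right)^{2} = 9$)
$Q = -4$ ($Q = -3 - 1 = -4$)
$g{\left(A,r \right)} = -1 + r$
$O{\left(v \right)} = \frac{1}{2 v}$
$\frac{1}{O{\left(g{\left(Q,E \right)} \right)}} = \frac{1}{\frac{1}{2} \frac{1}{-1 + 9}} = \frac{1}{\frac{1}{2} \cdot \frac{1}{8}} = \frac{1}{\frac{1}{16}} = 16$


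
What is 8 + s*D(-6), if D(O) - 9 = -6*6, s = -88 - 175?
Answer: 7109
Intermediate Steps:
s = -263
D(O) = -27 (D(O) = 9 - 6*6 = 9 - 36 = -27)
8 + s*D(-6) = 8 - 263*(-27) = 8 + 7101 = 7109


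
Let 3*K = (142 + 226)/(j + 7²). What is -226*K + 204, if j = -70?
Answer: 96020/63 ≈ 1524.1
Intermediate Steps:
K = -368/63 (K = ((142 + 226)/(-70 + 7²))/3 = (368/(-70 + 49))/3 = (368/(-21))/3 = (368*(-1/21))/3 = (⅓)*(-368/21) = -368/63 ≈ -5.8413)
-226*K + 204 = -226*(-368/63) + 204 = 83168/63 + 204 = 96020/63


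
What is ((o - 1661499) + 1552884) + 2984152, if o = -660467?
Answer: 2215070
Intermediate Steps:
((o - 1661499) + 1552884) + 2984152 = ((-660467 - 1661499) + 1552884) + 2984152 = (-2321966 + 1552884) + 2984152 = -769082 + 2984152 = 2215070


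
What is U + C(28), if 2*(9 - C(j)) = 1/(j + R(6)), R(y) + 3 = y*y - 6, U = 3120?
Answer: 344189/110 ≈ 3129.0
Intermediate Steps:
R(y) = -9 + y² (R(y) = -3 + (y*y - 6) = -3 + (y² - 6) = -3 + (-6 + y²) = -9 + y²)
C(j) = 9 - 1/(2*(27 + j)) (C(j) = 9 - 1/(2*(j + (-9 + 6²))) = 9 - 1/(2*(j + (-9 + 36))) = 9 - 1/(2*(j + 27)) = 9 - 1/(2*(27 + j)))
U + C(28) = 3120 + (485 + 18*28)/(2*(27 + 28)) = 3120 + (½)*(485 + 504)/55 = 3120 + (½)*(1/55)*989 = 3120 + 989/110 = 344189/110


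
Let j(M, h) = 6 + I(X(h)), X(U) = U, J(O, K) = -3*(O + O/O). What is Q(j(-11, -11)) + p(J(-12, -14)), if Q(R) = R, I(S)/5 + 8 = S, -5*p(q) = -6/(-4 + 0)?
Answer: -893/10 ≈ -89.300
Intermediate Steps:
J(O, K) = -3 - 3*O (J(O, K) = -3*(O + 1) = -3*(1 + O) = -3 - 3*O)
p(q) = -3/10 (p(q) = -(-6)/(5*(-4 + 0)) = -(-6)/(5*(-4)) = -(-1)*(-6)/20 = -⅕*3/2 = -3/10)
I(S) = -40 + 5*S
j(M, h) = -34 + 5*h (j(M, h) = 6 + (-40 + 5*h) = -34 + 5*h)
Q(j(-11, -11)) + p(J(-12, -14)) = (-34 + 5*(-11)) - 3/10 = (-34 - 55) - 3/10 = -89 - 3/10 = -893/10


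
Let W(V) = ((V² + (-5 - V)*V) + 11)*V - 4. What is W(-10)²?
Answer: 376996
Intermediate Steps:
W(V) = -4 + V*(11 + V² + V*(-5 - V)) (W(V) = ((V² + V*(-5 - V)) + 11)*V - 4 = (11 + V² + V*(-5 - V))*V - 4 = V*(11 + V² + V*(-5 - V)) - 4 = -4 + V*(11 + V² + V*(-5 - V)))
W(-10)² = (-4 - 5*(-10)² + 11*(-10))² = (-4 - 5*100 - 110)² = (-4 - 500 - 110)² = (-614)² = 376996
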